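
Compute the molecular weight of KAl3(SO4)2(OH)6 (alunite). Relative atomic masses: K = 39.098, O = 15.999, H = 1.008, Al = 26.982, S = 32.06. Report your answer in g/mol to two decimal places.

414.20 g/mol

The formula mass is the sum 1*39.098 + 3*26.982 + 2*32.06 + 14*15.999 + 6*1.008.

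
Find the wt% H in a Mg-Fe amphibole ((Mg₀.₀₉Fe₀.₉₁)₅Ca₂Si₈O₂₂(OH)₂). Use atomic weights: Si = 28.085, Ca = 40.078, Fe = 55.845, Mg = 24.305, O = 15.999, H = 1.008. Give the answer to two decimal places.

Formula mass = 0.45·24.305 + 4.55·55.845 + 2·40.078 + 8·28.085 + 24·15.999 + 2·1.008 = 955.860 g/mol, of which 2.016 g is H.
So H makes up 2.016/955.860 = 0.0021 of the mass, i.e. 0.21%.

0.21 mass %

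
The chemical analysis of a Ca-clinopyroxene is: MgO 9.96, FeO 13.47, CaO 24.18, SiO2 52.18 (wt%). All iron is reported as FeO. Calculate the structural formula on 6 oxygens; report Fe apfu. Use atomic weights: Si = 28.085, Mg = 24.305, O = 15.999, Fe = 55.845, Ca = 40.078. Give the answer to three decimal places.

MgO (M=40.304): mol = 0.24712; Mg = 0.24712, O = 0.24712.
FeO (M=71.844): mol = 0.18749; Fe = 0.18749, O = 0.18749.
CaO (M=56.077): mol = 0.43119; Ca = 0.43119, O = 0.43119.
SiO2 (M=60.083): mol = 0.86847; Si = 0.86847, O = 1.73694.
ΣO = 2.60274; factor = 6/ΣO = 2.30526.
Fe apfu = 0.18749 × 2.30526 = 0.432.

0.432 Fe apfu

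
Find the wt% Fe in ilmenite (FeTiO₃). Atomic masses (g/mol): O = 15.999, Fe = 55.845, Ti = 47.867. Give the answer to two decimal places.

M(FeTiO₃) = 151.709 g/mol.
Fe contributes 1 × 55.845 = 55.845 g per mole.
55.845/151.709 = 0.3681 → 36.81%.

36.81 weight percent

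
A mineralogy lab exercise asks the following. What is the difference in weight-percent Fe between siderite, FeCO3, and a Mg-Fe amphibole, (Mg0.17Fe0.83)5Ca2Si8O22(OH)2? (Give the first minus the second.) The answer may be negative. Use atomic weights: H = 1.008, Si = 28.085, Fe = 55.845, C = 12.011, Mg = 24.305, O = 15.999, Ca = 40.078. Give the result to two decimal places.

23.63 percentage points

First mineral: 55.845 g Fe in 115.853 g formula = 48.20 wt% Fe.
Second mineral: 231.757 g Fe in 943.244 g formula = 24.57 wt% Fe.
48.20% − 24.57% gives a difference of 23.63 percentage points.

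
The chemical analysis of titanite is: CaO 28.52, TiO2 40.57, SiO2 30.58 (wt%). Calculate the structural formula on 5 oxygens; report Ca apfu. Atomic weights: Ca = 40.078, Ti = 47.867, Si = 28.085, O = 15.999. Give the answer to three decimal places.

1.000 Ca apfu

CaO (M=56.077): mol = 0.50859; Ca = 0.50859, O = 0.50859.
TiO2 (M=79.865): mol = 0.50798; Ti = 0.50798, O = 1.01596.
SiO2 (M=60.083): mol = 0.50896; Si = 0.50896, O = 1.01792.
ΣO = 2.54247; factor = 5/ΣO = 1.96659.
Ca apfu = 0.50859 × 1.96659 = 1.000.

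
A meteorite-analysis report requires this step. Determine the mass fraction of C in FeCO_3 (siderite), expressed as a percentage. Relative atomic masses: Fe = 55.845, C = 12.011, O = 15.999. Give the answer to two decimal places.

10.37 wt%

Formula mass = 1×55.845 + 1×12.011 + 3×15.999 = 115.853 g/mol, of which 12.011 g is C.
So C makes up 12.011/115.853 = 0.1037 of the mass, i.e. 10.37%.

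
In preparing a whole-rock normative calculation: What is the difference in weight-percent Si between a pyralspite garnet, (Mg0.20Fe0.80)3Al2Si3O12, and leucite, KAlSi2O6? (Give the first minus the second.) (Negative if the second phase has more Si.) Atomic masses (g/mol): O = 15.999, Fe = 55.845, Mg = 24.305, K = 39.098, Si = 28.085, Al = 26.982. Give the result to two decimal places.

Si in (Mg0.20Fe0.80)3Al2Si3O12: molar mass 478.818 g/mol; 3×28.085 = 84.255 g → 17.60 wt%.
Si in KAlSi2O6: molar mass 218.244 g/mol; 2×28.085 = 56.170 g → 25.74 wt%.
Difference = 17.60 − 25.74 = -8.14 percentage points.

-8.14 percentage points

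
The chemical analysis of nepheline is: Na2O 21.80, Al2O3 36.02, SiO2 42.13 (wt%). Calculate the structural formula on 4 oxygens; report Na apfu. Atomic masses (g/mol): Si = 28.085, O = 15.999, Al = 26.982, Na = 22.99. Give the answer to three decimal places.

Na2O: 21.80/61.979 = 0.35173 mol → 0.70346 mol Na, 0.35173 mol O.
Al2O3: 36.02/101.961 = 0.35327 mol → 0.70654 mol Al, 1.05981 mol O.
SiO2: 42.13/60.083 = 0.70120 mol → 0.70120 mol Si, 1.40240 mol O.
Total oxygen = 2.81394 mol. Normalization factor = 4/2.81394 = 1.42149.
Na per 4 O = 0.70346 × 1.42149 = 1.000.

1.000 Na apfu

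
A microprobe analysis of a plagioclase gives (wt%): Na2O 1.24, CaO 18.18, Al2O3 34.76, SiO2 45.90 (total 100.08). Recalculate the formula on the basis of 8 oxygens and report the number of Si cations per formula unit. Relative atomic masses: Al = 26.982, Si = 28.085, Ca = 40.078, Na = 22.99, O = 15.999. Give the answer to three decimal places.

2.111 Si apfu

1.24 wt% Na2O ÷ 61.979 g/mol = 0.02001 mol, giving 0.04002 Na and 0.02001 O.
18.18 wt% CaO ÷ 56.077 g/mol = 0.32420 mol, giving 0.32420 Ca and 0.32420 O.
34.76 wt% Al2O3 ÷ 101.961 g/mol = 0.34091 mol, giving 0.68182 Al and 1.02273 O.
45.90 wt% SiO2 ÷ 60.083 g/mol = 0.76394 mol, giving 0.76394 Si and 1.52788 O.
Oxygen sums to 2.89482; scaling by 8/2.89482 = 2.76356 puts the formula on 8 O.
Si: 0.76394 × 2.76356 = 2.111 atoms per formula unit.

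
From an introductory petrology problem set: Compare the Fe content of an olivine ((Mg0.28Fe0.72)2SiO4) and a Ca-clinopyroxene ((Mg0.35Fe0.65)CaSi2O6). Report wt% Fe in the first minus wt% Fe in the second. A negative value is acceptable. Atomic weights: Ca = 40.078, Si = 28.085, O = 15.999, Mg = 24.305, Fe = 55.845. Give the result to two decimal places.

27.90 percentage points

M((Mg0.28Fe0.72)2SiO4) = 186.109 g/mol, so wt% Fe = 80.417/186.109 × 100 = 43.21%.
M((Mg0.35Fe0.65)CaSi2O6) = 237.048 g/mol, so wt% Fe = 36.299/237.048 × 100 = 15.31%.
43.21 − 15.31 = 27.90 pp.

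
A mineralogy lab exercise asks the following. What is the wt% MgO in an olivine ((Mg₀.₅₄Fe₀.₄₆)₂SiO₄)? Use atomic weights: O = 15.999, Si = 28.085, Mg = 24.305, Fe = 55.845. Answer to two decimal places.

Formula mass = 169.708 g/mol.
1.08 Mg → 1.0800 mol MgO per formula unit; M(MgO) = 40.304, so MgO mass = 43.528 g.
43.528/169.708 × 100 = 25.65 wt%.

25.65 wt%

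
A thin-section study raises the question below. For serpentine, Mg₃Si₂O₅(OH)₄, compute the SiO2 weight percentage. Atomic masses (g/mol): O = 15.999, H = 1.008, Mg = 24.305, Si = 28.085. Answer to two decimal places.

Formula mass = 277.108 g/mol.
2 Si → 2.0000 mol SiO2 per formula unit; M(SiO2) = 60.083, so SiO2 mass = 120.166 g.
120.166/277.108 × 100 = 43.36 wt%.

43.36 wt%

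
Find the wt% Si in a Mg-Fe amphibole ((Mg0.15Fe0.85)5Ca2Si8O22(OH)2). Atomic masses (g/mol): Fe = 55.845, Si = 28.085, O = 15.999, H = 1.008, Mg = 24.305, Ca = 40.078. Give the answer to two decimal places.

Molar mass of (Mg0.15Fe0.85)5Ca2Si8O22(OH)2: 0.75·24.305 + 4.25·55.845 + 2·40.078 + 8·28.085 + 24·15.999 + 2·1.008 = 946.398 g/mol.
Mass of Si per formula unit: 8 × 28.085 = 224.680 g.
Weight fraction Si = 224.680 / 946.398 = 0.2374.

23.74 weight percent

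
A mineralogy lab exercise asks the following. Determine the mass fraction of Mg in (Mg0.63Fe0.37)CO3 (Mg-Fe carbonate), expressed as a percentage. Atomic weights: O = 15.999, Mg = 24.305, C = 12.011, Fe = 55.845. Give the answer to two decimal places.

M((Mg0.63Fe0.37)CO3) = 95.983 g/mol.
Mg contributes 0.63 × 24.305 = 15.312 g per mole.
15.312/95.983 = 0.1595 → 15.95%.

15.95 mass %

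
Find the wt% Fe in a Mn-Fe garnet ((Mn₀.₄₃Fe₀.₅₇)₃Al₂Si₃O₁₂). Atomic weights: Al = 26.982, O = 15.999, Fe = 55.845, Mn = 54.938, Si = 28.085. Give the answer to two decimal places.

19.23 wt%

M((Mn₀.₄₃Fe₀.₅₇)₃Al₂Si₃O₁₂) = 496.572 g/mol.
Fe contributes 1.71 × 55.845 = 95.495 g per mole.
95.495/496.572 = 0.1923 → 19.23%.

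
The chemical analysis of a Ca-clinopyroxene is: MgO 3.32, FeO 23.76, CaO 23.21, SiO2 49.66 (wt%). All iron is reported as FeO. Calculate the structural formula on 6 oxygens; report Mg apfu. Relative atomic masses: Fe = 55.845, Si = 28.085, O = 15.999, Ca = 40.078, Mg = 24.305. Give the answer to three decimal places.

MgO (M=40.304): mol = 0.08237; Mg = 0.08237, O = 0.08237.
FeO (M=71.844): mol = 0.33072; Fe = 0.33072, O = 0.33072.
CaO (M=56.077): mol = 0.41390; Ca = 0.41390, O = 0.41390.
SiO2 (M=60.083): mol = 0.82652; Si = 0.82652, O = 1.65304.
ΣO = 2.48003; factor = 6/ΣO = 2.41933.
Mg apfu = 0.08237 × 2.41933 = 0.199.

0.199 Mg apfu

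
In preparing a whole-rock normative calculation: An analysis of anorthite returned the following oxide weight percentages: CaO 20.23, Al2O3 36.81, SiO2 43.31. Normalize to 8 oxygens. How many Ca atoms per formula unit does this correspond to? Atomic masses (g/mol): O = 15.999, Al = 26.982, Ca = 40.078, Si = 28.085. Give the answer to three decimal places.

20.23 wt% CaO ÷ 56.077 g/mol = 0.36075 mol, giving 0.36075 Ca and 0.36075 O.
36.81 wt% Al2O3 ÷ 101.961 g/mol = 0.36102 mol, giving 0.72204 Al and 1.08306 O.
43.31 wt% SiO2 ÷ 60.083 g/mol = 0.72084 mol, giving 0.72084 Si and 1.44168 O.
Oxygen sums to 2.88549; scaling by 8/2.88549 = 2.77249 puts the formula on 8 O.
Ca: 0.36075 × 2.77249 = 1.000 atoms per formula unit.

1.000 Ca apfu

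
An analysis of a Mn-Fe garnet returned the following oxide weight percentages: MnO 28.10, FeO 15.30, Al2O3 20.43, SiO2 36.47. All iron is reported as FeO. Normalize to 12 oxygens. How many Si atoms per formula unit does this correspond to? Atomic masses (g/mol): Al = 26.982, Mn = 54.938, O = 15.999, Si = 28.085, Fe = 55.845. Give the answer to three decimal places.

3.005 Si apfu

28.10 wt% MnO ÷ 70.937 g/mol = 0.39613 mol, giving 0.39613 Mn and 0.39613 O.
15.30 wt% FeO ÷ 71.844 g/mol = 0.21296 mol, giving 0.21296 Fe and 0.21296 O.
20.43 wt% Al2O3 ÷ 101.961 g/mol = 0.20037 mol, giving 0.40074 Al and 0.60111 O.
36.47 wt% SiO2 ÷ 60.083 g/mol = 0.60699 mol, giving 0.60699 Si and 1.21398 O.
Oxygen sums to 2.42418; scaling by 12/2.42418 = 4.95013 puts the formula on 12 O.
Si: 0.60699 × 4.95013 = 3.005 atoms per formula unit.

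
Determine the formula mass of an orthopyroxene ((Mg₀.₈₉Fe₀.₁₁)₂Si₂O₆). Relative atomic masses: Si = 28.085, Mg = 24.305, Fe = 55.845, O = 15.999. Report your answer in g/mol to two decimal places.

Mg: 1.78 × 24.305 = 43.2629
Fe: 0.22 × 55.845 = 12.2859
Si: 2 × 28.085 = 56.1700
O: 6 × 15.999 = 95.9940
Summing the contributions gives the formula mass.

207.71 g/mol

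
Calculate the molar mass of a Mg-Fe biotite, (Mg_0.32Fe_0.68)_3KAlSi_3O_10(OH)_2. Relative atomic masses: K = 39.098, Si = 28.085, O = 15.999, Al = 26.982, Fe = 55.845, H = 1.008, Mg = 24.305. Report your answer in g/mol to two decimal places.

481.60 g/mol

M = 0.96×24.305 + 2.04×55.845 + 1×39.098 + 1×26.982 + 3×28.085 + 12×15.999 + 2×1.008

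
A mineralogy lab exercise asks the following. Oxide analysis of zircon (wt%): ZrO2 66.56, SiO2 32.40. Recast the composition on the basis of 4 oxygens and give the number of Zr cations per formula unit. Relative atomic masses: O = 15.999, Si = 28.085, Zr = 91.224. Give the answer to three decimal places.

1.001 Zr apfu

66.56 wt% ZrO2 ÷ 123.222 g/mol = 0.54016 mol, giving 0.54016 Zr and 1.08032 O.
32.40 wt% SiO2 ÷ 60.083 g/mol = 0.53925 mol, giving 0.53925 Si and 1.07850 O.
Oxygen sums to 2.15882; scaling by 4/2.15882 = 1.85286 puts the formula on 4 O.
Zr: 0.54016 × 1.85286 = 1.001 atoms per formula unit.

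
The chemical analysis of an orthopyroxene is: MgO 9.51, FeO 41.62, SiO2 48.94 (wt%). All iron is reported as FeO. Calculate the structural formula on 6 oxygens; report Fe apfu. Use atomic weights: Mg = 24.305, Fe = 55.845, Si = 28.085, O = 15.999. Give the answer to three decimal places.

MgO (M=40.304): mol = 0.23596; Mg = 0.23596, O = 0.23596.
FeO (M=71.844): mol = 0.57931; Fe = 0.57931, O = 0.57931.
SiO2 (M=60.083): mol = 0.81454; Si = 0.81454, O = 1.62908.
ΣO = 2.44435; factor = 6/ΣO = 2.45464.
Fe apfu = 0.57931 × 2.45464 = 1.422.

1.422 Fe apfu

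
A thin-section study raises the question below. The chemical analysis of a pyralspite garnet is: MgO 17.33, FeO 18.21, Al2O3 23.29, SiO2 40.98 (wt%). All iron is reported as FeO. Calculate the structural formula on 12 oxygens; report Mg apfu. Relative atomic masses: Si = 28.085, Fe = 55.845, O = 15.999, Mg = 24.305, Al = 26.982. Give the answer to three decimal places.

17.33 wt% MgO ÷ 40.304 g/mol = 0.42998 mol, giving 0.42998 Mg and 0.42998 O.
18.21 wt% FeO ÷ 71.844 g/mol = 0.25347 mol, giving 0.25347 Fe and 0.25347 O.
23.29 wt% Al2O3 ÷ 101.961 g/mol = 0.22842 mol, giving 0.45684 Al and 0.68526 O.
40.98 wt% SiO2 ÷ 60.083 g/mol = 0.68206 mol, giving 0.68206 Si and 1.36412 O.
Oxygen sums to 2.73283; scaling by 12/2.73283 = 4.39105 puts the formula on 12 O.
Mg: 0.42998 × 4.39105 = 1.888 atoms per formula unit.

1.888 Mg apfu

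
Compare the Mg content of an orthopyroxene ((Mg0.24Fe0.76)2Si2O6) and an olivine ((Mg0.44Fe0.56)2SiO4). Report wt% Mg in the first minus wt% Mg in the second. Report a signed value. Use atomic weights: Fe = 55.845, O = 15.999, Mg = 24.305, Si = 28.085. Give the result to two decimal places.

Mg in (Mg0.24Fe0.76)2Si2O6: molar mass 248.715 g/mol; 0.48×24.305 = 11.666 g → 4.69 wt%.
Mg in (Mg0.44Fe0.56)2SiO4: molar mass 176.016 g/mol; 0.88×24.305 = 21.388 g → 12.15 wt%.
Difference = 4.69 − 12.15 = -7.46 percentage points.

-7.46 percentage points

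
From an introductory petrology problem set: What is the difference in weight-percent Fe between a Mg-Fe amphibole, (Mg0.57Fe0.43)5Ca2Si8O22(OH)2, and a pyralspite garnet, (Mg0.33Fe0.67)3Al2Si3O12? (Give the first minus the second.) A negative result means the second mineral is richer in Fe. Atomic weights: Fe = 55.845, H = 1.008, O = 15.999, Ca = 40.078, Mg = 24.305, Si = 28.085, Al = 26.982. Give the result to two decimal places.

First mineral: 120.067 g Fe in 880.164 g formula = 13.64 wt% Fe.
Second mineral: 112.248 g Fe in 466.517 g formula = 24.06 wt% Fe.
13.64% − 24.06% gives a difference of -10.42 percentage points.

-10.42 percentage points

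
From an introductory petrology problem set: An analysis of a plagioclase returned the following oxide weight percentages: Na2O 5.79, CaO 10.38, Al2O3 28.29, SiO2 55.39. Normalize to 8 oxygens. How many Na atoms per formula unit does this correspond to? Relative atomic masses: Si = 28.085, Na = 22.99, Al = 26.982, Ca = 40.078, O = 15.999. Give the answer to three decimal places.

Na2O: 5.79/61.979 = 0.09342 mol → 0.18684 mol Na, 0.09342 mol O.
CaO: 10.38/56.077 = 0.18510 mol → 0.18510 mol Ca, 0.18510 mol O.
Al2O3: 28.29/101.961 = 0.27746 mol → 0.55492 mol Al, 0.83238 mol O.
SiO2: 55.39/60.083 = 0.92189 mol → 0.92189 mol Si, 1.84378 mol O.
Total oxygen = 2.95468 mol. Normalization factor = 8/2.95468 = 2.70757.
Na per 8 O = 0.18684 × 2.70757 = 0.506.

0.506 Na apfu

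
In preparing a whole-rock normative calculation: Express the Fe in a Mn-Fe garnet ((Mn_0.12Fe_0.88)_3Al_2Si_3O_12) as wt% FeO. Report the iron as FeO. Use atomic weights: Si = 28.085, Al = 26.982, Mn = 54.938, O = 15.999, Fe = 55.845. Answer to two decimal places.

M((Mn_0.12Fe_0.88)_3Al_2Si_3O_12) = 497.415 g/mol; M(FeO) = 71.844 g/mol.
Moles FeO per formula unit = 2.64 Fe ÷ 1 = 2.6400.
FeO fraction = (2.6400 × 71.844) / 497.415 = 189.668/497.415 = 0.3813.

38.13 wt%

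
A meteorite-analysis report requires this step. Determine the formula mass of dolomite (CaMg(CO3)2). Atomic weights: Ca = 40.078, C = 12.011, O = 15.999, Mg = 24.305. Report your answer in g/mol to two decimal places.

The formula mass is the sum 1(40.078) + 1(24.305) + 2(12.011) + 6(15.999).

184.40 g/mol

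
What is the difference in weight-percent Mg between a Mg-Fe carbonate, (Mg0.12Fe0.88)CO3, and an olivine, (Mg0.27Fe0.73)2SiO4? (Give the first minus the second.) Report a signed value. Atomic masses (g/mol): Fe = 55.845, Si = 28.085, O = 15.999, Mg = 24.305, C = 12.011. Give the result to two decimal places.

First mineral: 2.917 g Mg in 112.068 g formula = 2.60 wt% Mg.
Second mineral: 13.125 g Mg in 186.739 g formula = 7.03 wt% Mg.
2.60% − 7.03% gives a difference of -4.43 percentage points.

-4.43 percentage points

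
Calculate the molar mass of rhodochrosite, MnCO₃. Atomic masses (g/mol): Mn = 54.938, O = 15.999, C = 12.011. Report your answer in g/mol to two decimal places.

114.95 g/mol

M = 1(54.938) + 1(12.011) + 3(15.999)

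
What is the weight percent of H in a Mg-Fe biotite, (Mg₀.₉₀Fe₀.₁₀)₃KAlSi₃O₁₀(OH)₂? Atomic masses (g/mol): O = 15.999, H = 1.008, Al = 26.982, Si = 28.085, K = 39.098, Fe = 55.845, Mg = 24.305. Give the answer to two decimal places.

0.47 mass %

Formula mass = 2.70·24.305 + 0.30·55.845 + 1·39.098 + 1·26.982 + 3·28.085 + 12·15.999 + 2·1.008 = 426.716 g/mol, of which 2.016 g is H.
So H makes up 2.016/426.716 = 0.0047 of the mass, i.e. 0.47%.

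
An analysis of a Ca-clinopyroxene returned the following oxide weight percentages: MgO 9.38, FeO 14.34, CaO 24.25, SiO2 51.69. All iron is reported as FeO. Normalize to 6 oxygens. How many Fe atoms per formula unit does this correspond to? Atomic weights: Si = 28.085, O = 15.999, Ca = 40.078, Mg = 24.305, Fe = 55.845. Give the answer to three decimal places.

MgO (M=40.304): mol = 0.23273; Mg = 0.23273, O = 0.23273.
FeO (M=71.844): mol = 0.19960; Fe = 0.19960, O = 0.19960.
CaO (M=56.077): mol = 0.43244; Ca = 0.43244, O = 0.43244.
SiO2 (M=60.083): mol = 0.86031; Si = 0.86031, O = 1.72062.
ΣO = 2.58539; factor = 6/ΣO = 2.32073.
Fe apfu = 0.19960 × 2.32073 = 0.463.

0.463 Fe apfu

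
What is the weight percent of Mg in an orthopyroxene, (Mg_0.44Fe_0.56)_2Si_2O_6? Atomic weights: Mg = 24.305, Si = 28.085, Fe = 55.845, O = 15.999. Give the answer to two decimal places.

9.06 wt%

Molar mass of (Mg_0.44Fe_0.56)_2Si_2O_6: 0.88*24.305 + 1.12*55.845 + 2*28.085 + 6*15.999 = 236.099 g/mol.
Mass of Mg per formula unit: 0.88 × 24.305 = 21.388 g.
Weight fraction Mg = 21.388 / 236.099 = 0.0906.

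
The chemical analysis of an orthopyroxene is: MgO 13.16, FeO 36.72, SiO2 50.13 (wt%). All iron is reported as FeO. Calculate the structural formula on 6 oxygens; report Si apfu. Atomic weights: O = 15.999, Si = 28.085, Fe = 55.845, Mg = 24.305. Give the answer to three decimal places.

1.997 Si apfu

MgO (M=40.304): mol = 0.32652; Mg = 0.32652, O = 0.32652.
FeO (M=71.844): mol = 0.51111; Fe = 0.51111, O = 0.51111.
SiO2 (M=60.083): mol = 0.83435; Si = 0.83435, O = 1.66870.
ΣO = 2.50633; factor = 6/ΣO = 2.39394.
Si apfu = 0.83435 × 2.39394 = 1.997.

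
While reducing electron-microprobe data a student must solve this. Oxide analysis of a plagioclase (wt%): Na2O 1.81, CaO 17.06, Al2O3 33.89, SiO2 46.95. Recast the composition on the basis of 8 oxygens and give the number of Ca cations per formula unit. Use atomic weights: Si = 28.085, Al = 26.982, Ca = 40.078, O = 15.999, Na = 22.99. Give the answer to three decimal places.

1.81 wt% Na2O ÷ 61.979 g/mol = 0.02920 mol, giving 0.05840 Na and 0.02920 O.
17.06 wt% CaO ÷ 56.077 g/mol = 0.30422 mol, giving 0.30422 Ca and 0.30422 O.
33.89 wt% Al2O3 ÷ 101.961 g/mol = 0.33238 mol, giving 0.66476 Al and 0.99714 O.
46.95 wt% SiO2 ÷ 60.083 g/mol = 0.78142 mol, giving 0.78142 Si and 1.56284 O.
Oxygen sums to 2.89340; scaling by 8/2.89340 = 2.76491 puts the formula on 8 O.
Ca: 0.30422 × 2.76491 = 0.841 atoms per formula unit.

0.841 Ca apfu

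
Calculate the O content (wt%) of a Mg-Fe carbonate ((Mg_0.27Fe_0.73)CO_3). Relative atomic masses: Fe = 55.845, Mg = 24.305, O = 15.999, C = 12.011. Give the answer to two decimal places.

44.72 wt%

Molar mass of (Mg_0.27Fe_0.73)CO_3: 0.27*24.305 + 0.73*55.845 + 1*12.011 + 3*15.999 = 107.337 g/mol.
Mass of O per formula unit: 3 × 15.999 = 47.997 g.
Weight fraction O = 47.997 / 107.337 = 0.4472.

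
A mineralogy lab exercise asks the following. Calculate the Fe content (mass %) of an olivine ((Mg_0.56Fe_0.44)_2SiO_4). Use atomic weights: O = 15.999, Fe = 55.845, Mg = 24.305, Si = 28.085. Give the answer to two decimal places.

29.17 mass %

Formula mass = 1.12·24.305 + 0.88·55.845 + 1·28.085 + 4·15.999 = 168.446 g/mol, of which 49.144 g is Fe.
So Fe makes up 49.144/168.446 = 0.2917 of the mass, i.e. 29.17%.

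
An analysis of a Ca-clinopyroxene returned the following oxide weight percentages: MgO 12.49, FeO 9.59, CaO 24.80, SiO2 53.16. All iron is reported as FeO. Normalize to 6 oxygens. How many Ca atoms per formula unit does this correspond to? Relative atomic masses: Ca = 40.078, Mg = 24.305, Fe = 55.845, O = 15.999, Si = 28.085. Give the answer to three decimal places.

MgO: 12.49/40.304 = 0.30989 mol → 0.30989 mol Mg, 0.30989 mol O.
FeO: 9.59/71.844 = 0.13348 mol → 0.13348 mol Fe, 0.13348 mol O.
CaO: 24.80/56.077 = 0.44225 mol → 0.44225 mol Ca, 0.44225 mol O.
SiO2: 53.16/60.083 = 0.88478 mol → 0.88478 mol Si, 1.76956 mol O.
Total oxygen = 2.65518 mol. Normalization factor = 6/2.65518 = 2.25973.
Ca per 6 O = 0.44225 × 2.25973 = 0.999.

0.999 Ca apfu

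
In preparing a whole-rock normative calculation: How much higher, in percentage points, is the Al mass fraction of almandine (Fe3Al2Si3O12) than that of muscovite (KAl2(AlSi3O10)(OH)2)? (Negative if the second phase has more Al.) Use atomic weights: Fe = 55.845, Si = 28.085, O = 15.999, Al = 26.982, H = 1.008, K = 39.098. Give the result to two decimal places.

Al in Fe3Al2Si3O12: molar mass 497.742 g/mol; 2×26.982 = 53.964 g → 10.84 wt%.
Al in KAl2(AlSi3O10)(OH)2: molar mass 398.303 g/mol; 3×26.982 = 80.946 g → 20.32 wt%.
Difference = 10.84 − 20.32 = -9.48 percentage points.

-9.48 percentage points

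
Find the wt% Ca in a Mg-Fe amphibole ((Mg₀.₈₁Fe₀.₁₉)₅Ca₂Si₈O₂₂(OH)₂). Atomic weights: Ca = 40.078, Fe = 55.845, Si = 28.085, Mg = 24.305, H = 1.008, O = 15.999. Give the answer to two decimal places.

9.52 wt%

Formula mass = 4.05×24.305 + 0.95×55.845 + 2×40.078 + 8×28.085 + 24×15.999 + 2×1.008 = 842.316 g/mol, of which 80.156 g is Ca.
So Ca makes up 80.156/842.316 = 0.0952 of the mass, i.e. 9.52%.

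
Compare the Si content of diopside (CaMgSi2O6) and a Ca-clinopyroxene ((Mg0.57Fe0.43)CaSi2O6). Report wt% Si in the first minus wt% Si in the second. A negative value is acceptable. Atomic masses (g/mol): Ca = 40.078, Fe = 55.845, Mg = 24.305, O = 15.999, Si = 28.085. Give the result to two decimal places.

1.53 percentage points

First mineral: 56.170 g Si in 216.547 g formula = 25.94 wt% Si.
Second mineral: 56.170 g Si in 230.109 g formula = 24.41 wt% Si.
25.94% − 24.41% gives a difference of 1.53 percentage points.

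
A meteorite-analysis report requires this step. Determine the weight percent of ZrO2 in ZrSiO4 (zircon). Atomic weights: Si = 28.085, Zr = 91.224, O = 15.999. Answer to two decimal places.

M(ZrSiO4) = 183.305 g/mol; M(ZrO2) = 123.222 g/mol.
Moles ZrO2 per formula unit = 1 Zr ÷ 1 = 1.0000.
ZrO2 fraction = (1.0000 × 123.222) / 183.305 = 123.222/183.305 = 0.6722.

67.22 wt%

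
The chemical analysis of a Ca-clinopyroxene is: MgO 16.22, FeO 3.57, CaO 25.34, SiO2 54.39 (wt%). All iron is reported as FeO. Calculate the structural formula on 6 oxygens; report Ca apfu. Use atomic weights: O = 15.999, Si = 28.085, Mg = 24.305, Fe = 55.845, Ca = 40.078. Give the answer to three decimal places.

16.22 wt% MgO ÷ 40.304 g/mol = 0.40244 mol, giving 0.40244 Mg and 0.40244 O.
3.57 wt% FeO ÷ 71.844 g/mol = 0.04969 mol, giving 0.04969 Fe and 0.04969 O.
25.34 wt% CaO ÷ 56.077 g/mol = 0.45188 mol, giving 0.45188 Ca and 0.45188 O.
54.39 wt% SiO2 ÷ 60.083 g/mol = 0.90525 mol, giving 0.90525 Si and 1.81050 O.
Oxygen sums to 2.71451; scaling by 6/2.71451 = 2.21034 puts the formula on 6 O.
Ca: 0.45188 × 2.21034 = 0.999 atoms per formula unit.

0.999 Ca apfu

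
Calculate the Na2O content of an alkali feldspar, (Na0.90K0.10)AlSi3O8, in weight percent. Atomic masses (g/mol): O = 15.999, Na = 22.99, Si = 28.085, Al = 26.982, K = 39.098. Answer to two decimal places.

Molar mass of (Na0.90K0.10)AlSi3O8 = 0.90·22.99 + 0.10·39.098 + 1·26.982 + 3·28.085 + 8·15.999 = 263.830 g/mol.
Each formula unit contains 0.90 Na, equivalent to 0.90/2 = 0.4500 mol Na2O.
M(Na2O) = 2×22.99 + 1×15.999 = 61.979 g/mol.
Mass of Na2O per formula unit = 0.4500 × 61.979 = 27.891 g.
Na2O wt% = 27.891 / 263.830 × 100 = 10.57%.

10.57 wt%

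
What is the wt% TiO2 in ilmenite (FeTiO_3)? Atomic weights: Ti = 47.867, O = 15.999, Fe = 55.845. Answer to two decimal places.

52.64 wt%

M(FeTiO_3) = 151.709 g/mol; M(TiO2) = 79.865 g/mol.
Moles TiO2 per formula unit = 1 Ti ÷ 1 = 1.0000.
TiO2 fraction = (1.0000 × 79.865) / 151.709 = 79.865/151.709 = 0.5264.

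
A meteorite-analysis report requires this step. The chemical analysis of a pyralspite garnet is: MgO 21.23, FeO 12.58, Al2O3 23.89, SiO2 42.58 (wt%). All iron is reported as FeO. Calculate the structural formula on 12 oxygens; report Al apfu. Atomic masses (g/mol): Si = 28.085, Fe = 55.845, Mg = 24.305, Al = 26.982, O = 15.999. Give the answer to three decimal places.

1.993 Al apfu

21.23 wt% MgO ÷ 40.304 g/mol = 0.52675 mol, giving 0.52675 Mg and 0.52675 O.
12.58 wt% FeO ÷ 71.844 g/mol = 0.17510 mol, giving 0.17510 Fe and 0.17510 O.
23.89 wt% Al2O3 ÷ 101.961 g/mol = 0.23431 mol, giving 0.46862 Al and 0.70293 O.
42.58 wt% SiO2 ÷ 60.083 g/mol = 0.70869 mol, giving 0.70869 Si and 1.41738 O.
Oxygen sums to 2.82216; scaling by 12/2.82216 = 4.25206 puts the formula on 12 O.
Al: 0.46862 × 4.25206 = 1.993 atoms per formula unit.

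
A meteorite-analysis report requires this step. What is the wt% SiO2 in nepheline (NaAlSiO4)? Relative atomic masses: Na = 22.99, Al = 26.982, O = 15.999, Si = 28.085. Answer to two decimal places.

42.30 wt%

M(NaAlSiO4) = 142.053 g/mol; M(SiO2) = 60.083 g/mol.
Moles SiO2 per formula unit = 1 Si ÷ 1 = 1.0000.
SiO2 fraction = (1.0000 × 60.083) / 142.053 = 60.083/142.053 = 0.4230.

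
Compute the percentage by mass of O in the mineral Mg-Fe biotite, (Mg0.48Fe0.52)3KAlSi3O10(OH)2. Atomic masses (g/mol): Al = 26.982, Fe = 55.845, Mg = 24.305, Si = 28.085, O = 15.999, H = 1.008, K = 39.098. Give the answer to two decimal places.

Formula mass = 1.44×24.305 + 1.56×55.845 + 1×39.098 + 1×26.982 + 3×28.085 + 12×15.999 + 2×1.008 = 466.456 g/mol, of which 191.988 g is O.
So O makes up 191.988/466.456 = 0.4116 of the mass, i.e. 41.16%.

41.16 wt%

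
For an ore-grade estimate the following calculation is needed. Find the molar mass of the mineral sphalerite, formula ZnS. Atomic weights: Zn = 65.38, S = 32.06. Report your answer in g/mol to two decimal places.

Zn: 1 × 65.38 = 65.3800
S: 1 × 32.06 = 32.0600
Summing the contributions gives the formula mass.

97.44 g/mol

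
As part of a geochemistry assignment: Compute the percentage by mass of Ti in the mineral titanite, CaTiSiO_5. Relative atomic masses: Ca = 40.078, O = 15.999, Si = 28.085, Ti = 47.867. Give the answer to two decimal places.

24.42 mass %

Molar mass of CaTiSiO_5: 1×40.078 + 1×47.867 + 1×28.085 + 5×15.999 = 196.025 g/mol.
Mass of Ti per formula unit: 1 × 47.867 = 47.867 g.
Weight fraction Ti = 47.867 / 196.025 = 0.2442.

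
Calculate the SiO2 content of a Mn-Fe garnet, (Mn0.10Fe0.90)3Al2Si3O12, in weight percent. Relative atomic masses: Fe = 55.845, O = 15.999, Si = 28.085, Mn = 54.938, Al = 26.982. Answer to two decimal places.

36.23 wt%

M((Mn0.10Fe0.90)3Al2Si3O12) = 497.470 g/mol; M(SiO2) = 60.083 g/mol.
Moles SiO2 per formula unit = 3 Si ÷ 1 = 3.0000.
SiO2 fraction = (3.0000 × 60.083) / 497.470 = 180.249/497.470 = 0.3623.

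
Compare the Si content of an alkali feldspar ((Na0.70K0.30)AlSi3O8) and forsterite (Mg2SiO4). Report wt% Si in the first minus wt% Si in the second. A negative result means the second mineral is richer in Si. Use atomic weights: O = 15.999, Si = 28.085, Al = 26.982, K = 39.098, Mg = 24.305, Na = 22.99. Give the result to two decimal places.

Si in (Na0.70K0.30)AlSi3O8: molar mass 267.051 g/mol; 3×28.085 = 84.255 g → 31.55 wt%.
Si in Mg2SiO4: molar mass 140.691 g/mol; 1×28.085 = 28.085 g → 19.96 wt%.
Difference = 31.55 − 19.96 = 11.59 percentage points.

11.59 percentage points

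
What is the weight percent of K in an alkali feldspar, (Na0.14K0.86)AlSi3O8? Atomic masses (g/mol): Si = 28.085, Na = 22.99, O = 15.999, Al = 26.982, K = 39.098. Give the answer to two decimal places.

12.18 mass %

Formula mass = 0.14·22.99 + 0.86·39.098 + 1·26.982 + 3·28.085 + 8·15.999 = 276.072 g/mol, of which 33.624 g is K.
So K makes up 33.624/276.072 = 0.1218 of the mass, i.e. 12.18%.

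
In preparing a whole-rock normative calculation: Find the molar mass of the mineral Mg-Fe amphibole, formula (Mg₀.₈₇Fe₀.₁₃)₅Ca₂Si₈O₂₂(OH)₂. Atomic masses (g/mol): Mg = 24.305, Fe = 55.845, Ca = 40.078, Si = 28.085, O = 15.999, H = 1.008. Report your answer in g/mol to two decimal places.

M = 4.35(24.305) + 0.65(55.845) + 2(40.078) + 8(28.085) + 24(15.999) + 2(1.008)

832.85 g/mol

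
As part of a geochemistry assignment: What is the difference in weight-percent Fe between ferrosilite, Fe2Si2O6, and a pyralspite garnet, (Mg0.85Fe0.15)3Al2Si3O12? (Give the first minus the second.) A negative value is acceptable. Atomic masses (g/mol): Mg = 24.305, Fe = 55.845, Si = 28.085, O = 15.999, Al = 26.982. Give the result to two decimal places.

36.31 percentage points

First mineral: 111.690 g Fe in 263.854 g formula = 42.33 wt% Fe.
Second mineral: 25.130 g Fe in 417.315 g formula = 6.02 wt% Fe.
42.33% − 6.02% gives a difference of 36.31 percentage points.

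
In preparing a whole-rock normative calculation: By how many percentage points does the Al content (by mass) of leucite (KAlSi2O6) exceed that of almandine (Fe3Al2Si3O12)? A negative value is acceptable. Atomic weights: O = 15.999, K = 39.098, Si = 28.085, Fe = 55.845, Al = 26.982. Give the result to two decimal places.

1.52 percentage points

First mineral: 26.982 g Al in 218.244 g formula = 12.36 wt% Al.
Second mineral: 53.964 g Al in 497.742 g formula = 10.84 wt% Al.
12.36% − 10.84% gives a difference of 1.52 percentage points.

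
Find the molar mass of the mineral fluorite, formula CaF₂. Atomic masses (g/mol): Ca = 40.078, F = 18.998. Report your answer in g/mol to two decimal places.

The formula mass is the sum 1(40.078) + 2(18.998).

78.07 g/mol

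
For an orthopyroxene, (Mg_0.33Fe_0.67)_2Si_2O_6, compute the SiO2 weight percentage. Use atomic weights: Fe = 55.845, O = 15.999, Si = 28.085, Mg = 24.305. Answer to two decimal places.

49.44 wt%

Formula mass = 243.038 g/mol.
2 Si → 2.0000 mol SiO2 per formula unit; M(SiO2) = 60.083, so SiO2 mass = 120.166 g.
120.166/243.038 × 100 = 49.44 wt%.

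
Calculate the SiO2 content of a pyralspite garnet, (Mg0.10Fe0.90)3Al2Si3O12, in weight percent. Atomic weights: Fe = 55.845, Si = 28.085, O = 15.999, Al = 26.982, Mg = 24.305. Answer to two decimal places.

Formula mass = 488.280 g/mol.
3 Si → 3.0000 mol SiO2 per formula unit; M(SiO2) = 60.083, so SiO2 mass = 180.249 g.
180.249/488.280 × 100 = 36.92 wt%.

36.92 wt%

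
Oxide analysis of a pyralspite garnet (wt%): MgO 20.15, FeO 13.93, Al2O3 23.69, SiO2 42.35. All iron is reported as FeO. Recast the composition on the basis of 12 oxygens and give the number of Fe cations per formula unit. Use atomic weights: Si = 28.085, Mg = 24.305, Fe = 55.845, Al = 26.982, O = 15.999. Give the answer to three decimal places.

MgO: 20.15/40.304 = 0.49995 mol → 0.49995 mol Mg, 0.49995 mol O.
FeO: 13.93/71.844 = 0.19389 mol → 0.19389 mol Fe, 0.19389 mol O.
Al2O3: 23.69/101.961 = 0.23234 mol → 0.46468 mol Al, 0.69702 mol O.
SiO2: 42.35/60.083 = 0.70486 mol → 0.70486 mol Si, 1.40972 mol O.
Total oxygen = 2.80058 mol. Normalization factor = 12/2.80058 = 4.28483.
Fe per 12 O = 0.19389 × 4.28483 = 0.831.

0.831 Fe apfu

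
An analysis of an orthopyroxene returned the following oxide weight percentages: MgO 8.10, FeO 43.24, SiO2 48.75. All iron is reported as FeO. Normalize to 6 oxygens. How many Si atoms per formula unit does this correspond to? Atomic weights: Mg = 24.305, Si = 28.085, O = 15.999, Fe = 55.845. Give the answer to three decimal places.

8.10 wt% MgO ÷ 40.304 g/mol = 0.20097 mol, giving 0.20097 Mg and 0.20097 O.
43.24 wt% FeO ÷ 71.844 g/mol = 0.60186 mol, giving 0.60186 Fe and 0.60186 O.
48.75 wt% SiO2 ÷ 60.083 g/mol = 0.81138 mol, giving 0.81138 Si and 1.62276 O.
Oxygen sums to 2.42559; scaling by 6/2.42559 = 2.47362 puts the formula on 6 O.
Si: 0.81138 × 2.47362 = 2.007 atoms per formula unit.

2.007 Si apfu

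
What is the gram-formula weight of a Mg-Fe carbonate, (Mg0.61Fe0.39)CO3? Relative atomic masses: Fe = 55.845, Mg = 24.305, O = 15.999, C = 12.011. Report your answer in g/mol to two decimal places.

The formula mass is the sum 0.61×24.305 + 0.39×55.845 + 1×12.011 + 3×15.999.

96.61 g/mol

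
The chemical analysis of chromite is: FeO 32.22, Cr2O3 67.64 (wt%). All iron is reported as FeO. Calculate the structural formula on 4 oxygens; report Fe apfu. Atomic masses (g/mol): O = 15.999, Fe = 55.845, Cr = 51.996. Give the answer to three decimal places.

1.006 Fe apfu

FeO (M=71.844): mol = 0.44847; Fe = 0.44847, O = 0.44847.
Cr2O3 (M=151.989): mol = 0.44503; Cr = 0.89006, O = 1.33509.
ΣO = 1.78356; factor = 4/ΣO = 2.24271.
Fe apfu = 0.44847 × 2.24271 = 1.006.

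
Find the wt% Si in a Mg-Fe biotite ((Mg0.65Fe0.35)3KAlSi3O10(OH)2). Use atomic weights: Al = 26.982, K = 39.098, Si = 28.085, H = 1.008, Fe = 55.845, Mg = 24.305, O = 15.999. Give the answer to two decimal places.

M((Mg0.65Fe0.35)3KAlSi3O10(OH)2) = 450.371 g/mol.
Si contributes 3 × 28.085 = 84.255 g per mole.
84.255/450.371 = 0.1871 → 18.71%.

18.71 weight percent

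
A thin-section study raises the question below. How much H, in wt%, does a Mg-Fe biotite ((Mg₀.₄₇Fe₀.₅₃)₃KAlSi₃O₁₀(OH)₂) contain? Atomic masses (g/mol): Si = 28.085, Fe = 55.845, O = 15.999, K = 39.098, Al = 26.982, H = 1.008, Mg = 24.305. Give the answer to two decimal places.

Formula mass = 1.41·24.305 + 1.59·55.845 + 1·39.098 + 1·26.982 + 3·28.085 + 12·15.999 + 2·1.008 = 467.403 g/mol, of which 2.016 g is H.
So H makes up 2.016/467.403 = 0.0043 of the mass, i.e. 0.43%.

0.43 wt%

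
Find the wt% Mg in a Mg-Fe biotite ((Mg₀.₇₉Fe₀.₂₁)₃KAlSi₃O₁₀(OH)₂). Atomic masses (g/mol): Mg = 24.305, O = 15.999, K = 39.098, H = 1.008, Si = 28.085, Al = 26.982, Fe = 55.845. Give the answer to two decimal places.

Formula mass = 2.37×24.305 + 0.63×55.845 + 1×39.098 + 1×26.982 + 3×28.085 + 12×15.999 + 2×1.008 = 437.124 g/mol, of which 57.603 g is Mg.
So Mg makes up 57.603/437.124 = 0.1318 of the mass, i.e. 13.18%.

13.18 weight percent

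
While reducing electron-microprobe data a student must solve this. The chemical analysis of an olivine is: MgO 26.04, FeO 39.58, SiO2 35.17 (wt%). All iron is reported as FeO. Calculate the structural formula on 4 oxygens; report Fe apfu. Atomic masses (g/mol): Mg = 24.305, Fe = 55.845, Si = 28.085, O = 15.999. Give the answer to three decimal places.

0.931 Fe apfu

26.04 wt% MgO ÷ 40.304 g/mol = 0.64609 mol, giving 0.64609 Mg and 0.64609 O.
39.58 wt% FeO ÷ 71.844 g/mol = 0.55092 mol, giving 0.55092 Fe and 0.55092 O.
35.17 wt% SiO2 ÷ 60.083 g/mol = 0.58536 mol, giving 0.58536 Si and 1.17072 O.
Oxygen sums to 2.36773; scaling by 4/2.36773 = 1.68938 puts the formula on 4 O.
Fe: 0.55092 × 1.68938 = 0.931 atoms per formula unit.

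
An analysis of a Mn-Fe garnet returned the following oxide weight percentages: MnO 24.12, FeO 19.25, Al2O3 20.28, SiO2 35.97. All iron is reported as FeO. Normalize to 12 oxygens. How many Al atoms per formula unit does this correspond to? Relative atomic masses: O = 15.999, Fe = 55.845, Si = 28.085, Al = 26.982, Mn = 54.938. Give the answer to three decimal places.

1.987 Al apfu

MnO (M=70.937): mol = 0.34002; Mn = 0.34002, O = 0.34002.
FeO (M=71.844): mol = 0.26794; Fe = 0.26794, O = 0.26794.
Al2O3 (M=101.961): mol = 0.19890; Al = 0.39780, O = 0.59670.
SiO2 (M=60.083): mol = 0.59867; Si = 0.59867, O = 1.19734.
ΣO = 2.40200; factor = 12/ΣO = 4.99584.
Al apfu = 0.39780 × 4.99584 = 1.987.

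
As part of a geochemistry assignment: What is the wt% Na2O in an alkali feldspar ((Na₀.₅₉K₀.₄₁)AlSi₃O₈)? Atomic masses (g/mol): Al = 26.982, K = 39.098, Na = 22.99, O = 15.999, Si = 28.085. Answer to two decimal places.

6.80 wt%

Formula mass = 268.823 g/mol.
0.59 Na → 0.2950 mol Na2O per formula unit; M(Na2O) = 61.979, so Na2O mass = 18.284 g.
18.284/268.823 × 100 = 6.80 wt%.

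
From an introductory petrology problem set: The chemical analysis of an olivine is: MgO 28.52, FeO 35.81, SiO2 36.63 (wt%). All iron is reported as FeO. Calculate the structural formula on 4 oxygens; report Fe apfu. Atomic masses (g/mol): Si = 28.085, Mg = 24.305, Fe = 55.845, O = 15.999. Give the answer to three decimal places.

0.822 Fe apfu

MgO (M=40.304): mol = 0.70762; Mg = 0.70762, O = 0.70762.
FeO (M=71.844): mol = 0.49844; Fe = 0.49844, O = 0.49844.
SiO2 (M=60.083): mol = 0.60966; Si = 0.60966, O = 1.21932.
ΣO = 2.42538; factor = 4/ΣO = 1.64923.
Fe apfu = 0.49844 × 1.64923 = 0.822.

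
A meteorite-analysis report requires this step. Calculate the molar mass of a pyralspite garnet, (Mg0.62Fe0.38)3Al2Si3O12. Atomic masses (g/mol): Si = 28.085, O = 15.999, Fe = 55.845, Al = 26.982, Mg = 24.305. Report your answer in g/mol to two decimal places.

439.08 g/mol

Mg: 1.86 × 24.305 = 45.2073
Fe: 1.14 × 55.845 = 63.6633
Al: 2 × 26.982 = 53.9640
Si: 3 × 28.085 = 84.2550
O: 12 × 15.999 = 191.9880
Summing the contributions gives the formula mass.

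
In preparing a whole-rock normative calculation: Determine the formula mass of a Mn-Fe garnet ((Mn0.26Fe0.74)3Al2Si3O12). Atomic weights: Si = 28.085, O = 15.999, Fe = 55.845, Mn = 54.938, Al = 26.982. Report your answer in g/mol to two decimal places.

497.03 g/mol

Mn: 0.78 × 54.938 = 42.8516
Fe: 2.22 × 55.845 = 123.9759
Al: 2 × 26.982 = 53.9640
Si: 3 × 28.085 = 84.2550
O: 12 × 15.999 = 191.9880
Summing the contributions gives the formula mass.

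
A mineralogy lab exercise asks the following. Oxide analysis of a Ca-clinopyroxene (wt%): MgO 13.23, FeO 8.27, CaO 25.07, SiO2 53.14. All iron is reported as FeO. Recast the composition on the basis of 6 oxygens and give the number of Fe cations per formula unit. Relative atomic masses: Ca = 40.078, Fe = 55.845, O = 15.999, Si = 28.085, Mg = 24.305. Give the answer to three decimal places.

MgO (M=40.304): mol = 0.32826; Mg = 0.32826, O = 0.32826.
FeO (M=71.844): mol = 0.11511; Fe = 0.11511, O = 0.11511.
CaO (M=56.077): mol = 0.44706; Ca = 0.44706, O = 0.44706.
SiO2 (M=60.083): mol = 0.88444; Si = 0.88444, O = 1.76888.
ΣO = 2.65931; factor = 6/ΣO = 2.25622.
Fe apfu = 0.11511 × 2.25622 = 0.260.

0.260 Fe apfu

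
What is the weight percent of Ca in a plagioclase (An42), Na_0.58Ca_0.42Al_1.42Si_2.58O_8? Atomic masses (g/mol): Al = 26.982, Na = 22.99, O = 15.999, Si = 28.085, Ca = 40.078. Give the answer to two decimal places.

6.26 weight percent

Molar mass of Na_0.58Ca_0.42Al_1.42Si_2.58O_8: 0.58·22.99 + 0.42·40.078 + 1.42·26.982 + 2.58·28.085 + 8·15.999 = 268.933 g/mol.
Mass of Ca per formula unit: 0.42 × 40.078 = 16.833 g.
Weight fraction Ca = 16.833 / 268.933 = 0.0626.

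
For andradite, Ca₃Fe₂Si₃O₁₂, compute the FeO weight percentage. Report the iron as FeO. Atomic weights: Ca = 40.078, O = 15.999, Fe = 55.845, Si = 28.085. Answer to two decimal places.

Molar mass of Ca₃Fe₂Si₃O₁₂ = 3·40.078 + 2·55.845 + 3·28.085 + 12·15.999 = 508.167 g/mol.
Each formula unit contains 2 Fe, equivalent to 2/1 = 2.0000 mol FeO.
M(FeO) = 1×55.845 + 1×15.999 = 71.844 g/mol.
Mass of FeO per formula unit = 2.0000 × 71.844 = 143.688 g.
FeO wt% = 143.688 / 508.167 × 100 = 28.28%.

28.28 wt%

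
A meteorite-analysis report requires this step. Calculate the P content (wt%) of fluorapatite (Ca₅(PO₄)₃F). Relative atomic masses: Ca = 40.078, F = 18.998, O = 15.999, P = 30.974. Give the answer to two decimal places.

M(Ca₅(PO₄)₃F) = 504.298 g/mol.
P contributes 3 × 30.974 = 92.922 g per mole.
92.922/504.298 = 0.1843 → 18.43%.

18.43 wt%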